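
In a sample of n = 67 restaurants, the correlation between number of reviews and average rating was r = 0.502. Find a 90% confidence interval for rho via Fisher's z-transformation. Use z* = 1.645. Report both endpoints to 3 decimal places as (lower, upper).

z_r = atanh(0.502) = 0.551976;  SE = 1/√(n−3) = 1/√64 = 0.125000
z-limits: 0.551976 ± 1.645·0.125000 = 0.551976 ± 0.205625 = [0.346351, 0.757601]
ρ-limits: (tanh 0.346351, tanh 0.757601) = (0.333, 0.640)

(0.333, 0.640)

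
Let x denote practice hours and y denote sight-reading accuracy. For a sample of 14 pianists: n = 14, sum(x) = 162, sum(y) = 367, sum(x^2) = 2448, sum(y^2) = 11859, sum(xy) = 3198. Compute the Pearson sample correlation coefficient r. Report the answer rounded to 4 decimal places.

-0.9257

Numerator: nΣxy − (Σx)(Σy) = 14·3198 − (162)(367) = -14682
Denominator: √[(nΣx²−(Σx)²)(nΣy²−(Σy)²)]
  nΣx²−(Σx)² = 14·2448 − 26244 = 8028;  nΣy²−(Σy)² = 14·11859 − 134689 = 31337
  √(8028·31337) = √251573436 = 15861.0667
r = -14682 / 15861.0667 = -0.9257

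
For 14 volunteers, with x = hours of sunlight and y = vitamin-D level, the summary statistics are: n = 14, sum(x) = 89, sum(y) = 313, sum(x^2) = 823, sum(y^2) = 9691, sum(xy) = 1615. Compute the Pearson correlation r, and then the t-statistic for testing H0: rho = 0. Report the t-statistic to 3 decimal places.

S_xy = nΣxy − ΣxΣy = 14·1615 − 89·313 = 22610 − 27857 = -5247
S_xx = nΣx² − (Σx)² = 14·823 − 89² = 11522 − 7921 = 3601
S_yy = nΣy² − (Σy)² = 14·9691 − 313² = 135674 − 97969 = 37705
r = S_xy / √(S_xx·S_yy) = -5247 / √(3601·37705) = -5247 / √135775705 = -5247 / 11652.2833 = -0.4503
t = r·√(n−2)/√(1−r²) = -0.4503·√12 / √(1−0.202770) = -1.559885 / 0.892877 = -1.747

-1.747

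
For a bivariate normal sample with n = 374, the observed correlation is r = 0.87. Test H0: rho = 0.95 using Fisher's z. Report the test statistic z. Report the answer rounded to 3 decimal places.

z_r = atanh(0.87) = 1.333080,  z_0 = atanh(0.95) = 1.831781
SE = 1/√(n−3) = 1/√371 = 0.051917
z = (z_r − z_0)/SE = (1.333080 − 1.831781) / 0.051917 = -0.498701 / 0.051917 = -9.606

-9.606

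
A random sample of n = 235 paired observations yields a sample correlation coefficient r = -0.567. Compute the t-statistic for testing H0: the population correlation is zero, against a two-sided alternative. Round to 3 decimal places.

t = r·√(n−2) / √(1−r²) with r = -0.567, n = 235
  = -0.567·√233 / √(1 − 0.321489)
  = -0.567·15.264338 / 0.823718
  = -8.654880 / 0.823718 = -10.507

-10.507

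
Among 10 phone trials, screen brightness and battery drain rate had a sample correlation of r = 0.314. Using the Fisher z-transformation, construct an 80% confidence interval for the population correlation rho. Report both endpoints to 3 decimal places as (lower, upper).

(-0.158, 0.669)

Fisher z: z_r = atanh(r) = ½·ln((1+0.314)/(1−0.314)) = 0.324977
SE(z) = 1/√(n−3) = 1/√7 = 0.377964
80% ⇒ z* = 1.282; margin = 1.282·0.377964 = 0.484550
CI on z-scale: (-0.159573, 0.809527)
Back-transform: tanh(-0.159573) = -0.158232, tanh(0.809527) = 0.669329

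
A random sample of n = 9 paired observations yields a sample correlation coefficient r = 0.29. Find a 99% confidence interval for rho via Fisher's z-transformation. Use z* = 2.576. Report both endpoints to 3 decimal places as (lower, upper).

z_r = atanh(0.29) = 0.298566;  SE = 1/√(n−3) = 1/√6 = 0.408248
z-limits: 0.298566 ± 2.576·0.408248 = 0.298566 ± 1.051647 = [-0.753081, 1.350213]
ρ-limits: (tanh -0.753081, tanh 1.350213) = (-0.637, 0.874)

(-0.637, 0.874)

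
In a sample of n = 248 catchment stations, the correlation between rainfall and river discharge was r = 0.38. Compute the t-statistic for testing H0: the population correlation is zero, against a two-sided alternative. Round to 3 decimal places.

t = r·√(n−2) / √(1−r²) with r = 0.38, n = 248
  = 0.38·√246 / √(1 − 0.1444)
  = 0.38·15.684387 / 0.924986
  = 5.960067 / 0.924986 = 6.443

6.443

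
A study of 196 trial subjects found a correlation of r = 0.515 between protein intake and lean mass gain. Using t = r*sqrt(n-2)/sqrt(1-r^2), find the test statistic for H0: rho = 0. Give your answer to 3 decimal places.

8.368

t = r·√(n−2) / √(1−r²) with r = 0.515, n = 196
  = 0.515·√194 / √(1 − 0.265225)
  = 0.515·13.928388 / 0.857190
  = 7.173120 / 0.857190 = 8.368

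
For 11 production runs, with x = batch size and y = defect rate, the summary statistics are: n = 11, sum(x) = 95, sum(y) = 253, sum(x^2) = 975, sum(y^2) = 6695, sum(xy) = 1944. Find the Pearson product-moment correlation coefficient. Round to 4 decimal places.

Numerator: nΣxy − (Σx)(Σy) = 11·1944 − (95)(253) = -2651
Denominator: √[(nΣx²−(Σx)²)(nΣy²−(Σy)²)]
  nΣx²−(Σx)² = 11·975 − 9025 = 1700;  nΣy²−(Σy)² = 11·6695 − 64009 = 9636
  √(1700·9636) = √16381200 = 4047.3695
r = -2651 / 4047.3695 = -0.6550

-0.6550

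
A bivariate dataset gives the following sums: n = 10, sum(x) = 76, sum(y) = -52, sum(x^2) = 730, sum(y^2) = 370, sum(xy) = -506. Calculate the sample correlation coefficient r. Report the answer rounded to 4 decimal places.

S_xy = nΣxy − ΣxΣy = 10·(-506) − 76·(-52) = -5060 − (-3952) = -1108
S_xx = nΣx² − (Σx)² = 10·730 − 76² = 7300 − 5776 = 1524
S_yy = nΣy² − (Σy)² = 10·370 − (-52)² = 3700 − 2704 = 996
r = S_xy / √(S_xx·S_yy) = -1108 / √(1524·996) = -1108 / √1517904 = -1108 / 1232.0325 = -0.8993

-0.8993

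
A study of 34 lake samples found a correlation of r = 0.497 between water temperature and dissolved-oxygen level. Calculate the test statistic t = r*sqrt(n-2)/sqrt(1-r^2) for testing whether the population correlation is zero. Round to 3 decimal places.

3.240

t = r·√(n−2) / √(1−r²) with r = 0.497, n = 34
  = 0.497·√32 / √(1 − 0.247009)
  = 0.497·5.656854 / 0.867751
  = 2.811456 / 0.867751 = 3.240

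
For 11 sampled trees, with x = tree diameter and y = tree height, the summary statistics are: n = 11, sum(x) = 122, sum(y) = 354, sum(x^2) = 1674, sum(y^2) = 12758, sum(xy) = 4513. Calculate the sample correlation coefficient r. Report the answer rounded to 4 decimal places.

S_xy = nΣxy − ΣxΣy = 11·4513 − 122·354 = 49643 − 43188 = 6455
S_xx = nΣx² − (Σx)² = 11·1674 − 122² = 18414 − 14884 = 3530
S_yy = nΣy² − (Σy)² = 11·12758 − 354² = 140338 − 125316 = 15022
r = S_xy / √(S_xx·S_yy) = 6455 / √(3530·15022) = 6455 / √53027660 = 6455 / 7282.0093 = 0.8864

0.8864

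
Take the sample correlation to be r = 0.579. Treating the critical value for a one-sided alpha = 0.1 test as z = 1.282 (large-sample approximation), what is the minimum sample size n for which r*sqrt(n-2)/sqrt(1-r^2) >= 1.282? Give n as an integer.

6

Need r·√(n−2)/√(1−r²) ≥ 1.282
√(n−2) ≥ 1.282·√(1−0.335241) / 0.579 = 1.282·0.815328 / 0.579 = 1.8053
n−2 ≥ 3.2591  ⇒  n ≥ 5.2591
Smallest integer n = 6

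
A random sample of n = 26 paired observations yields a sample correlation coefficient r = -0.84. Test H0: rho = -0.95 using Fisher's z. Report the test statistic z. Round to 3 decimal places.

2.928

Fisher z: atanh(-0.84) = -1.221174, atanh(-0.95) = -1.831781
z = (z_r − z_0)·√(n−3) = (-1.221174 − (-1.831781))·√23 = 0.610607 · 4.795832 = 2.928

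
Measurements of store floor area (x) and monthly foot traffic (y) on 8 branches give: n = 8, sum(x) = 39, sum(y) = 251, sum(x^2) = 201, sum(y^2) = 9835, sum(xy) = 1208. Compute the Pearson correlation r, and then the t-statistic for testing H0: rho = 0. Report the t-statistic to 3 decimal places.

-0.264

S_xy = nΣxy − ΣxΣy = 8·1208 − 39·251 = 9664 − 9789 = -125
S_xx = nΣx² − (Σx)² = 8·201 − 39² = 1608 − 1521 = 87
S_yy = nΣy² − (Σy)² = 8·9835 − 251² = 78680 − 63001 = 15679
r = S_xy / √(S_xx·S_yy) = -125 / √(87·15679) = -125 / √1364073 = -125 / 1167.9354 = -0.1070
t = r·√(n−2)/√(1−r²) = -0.1070·√6 / √(1−0.011449) = -0.262095 / 0.994259 = -0.264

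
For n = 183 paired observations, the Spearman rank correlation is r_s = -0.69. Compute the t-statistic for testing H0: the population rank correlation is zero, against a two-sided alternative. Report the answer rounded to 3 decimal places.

-12.825

1 − r_s² = 1 − 0.4761 = 0.5239;  √(1−r_s²) = 0.723809
√(n−2) = √181 = 13.453624
t = r_s·√(n−2)/√(1−r_s²) = -0.69 · 13.453624 / 0.723809 = -12.825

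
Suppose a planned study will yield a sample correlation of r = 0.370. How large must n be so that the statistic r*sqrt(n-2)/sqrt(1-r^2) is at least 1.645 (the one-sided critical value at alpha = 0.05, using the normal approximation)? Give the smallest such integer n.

r√(n−2)/√(1−r²) ≥ 1.645  ⇔  n−2 ≥ (1.645)²·(1−r²)/r²
(1−r²)/r² = (1−0.136900)/0.136900 = 6.3046
n ≥ 2 + 2.706025·6.3046 = 2 + 17.0604 = 19.0604
⌈19.0604⌉ = 20

20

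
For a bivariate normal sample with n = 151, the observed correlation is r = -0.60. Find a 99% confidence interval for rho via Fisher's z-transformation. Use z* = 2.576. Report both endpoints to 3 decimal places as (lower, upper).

Fisher z: z_r = atanh(r) = ½·ln((1+(-0.60))/(1−(-0.60))) = -0.693147
SE(z) = 1/√(n−3) = 1/√148 = 0.082199
99% ⇒ z* = 2.576; margin = 2.576·0.082199 = 0.211745
CI on z-scale: (-0.904892, -0.481402)
Back-transform: tanh(-0.904892) = -0.718672, tanh(-0.481402) = -0.447366

(-0.719, -0.447)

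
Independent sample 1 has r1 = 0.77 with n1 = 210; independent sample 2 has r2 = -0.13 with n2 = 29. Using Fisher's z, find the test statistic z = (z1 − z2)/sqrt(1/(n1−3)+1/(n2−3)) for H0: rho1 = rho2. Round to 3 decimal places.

5.532

Fisher z-transforms: z1 = atanh(0.77) = 1.020328, z2 = atanh(-0.13) = -0.130740; difference d = 1.151068
Var(d) = 1/207 + 1/26 = 0.0048309 + 0.0384615 = 0.0432924
z = d/√Var(d) = 1.151068 / √0.0432924 = 1.151068 / 0.208068 = 5.532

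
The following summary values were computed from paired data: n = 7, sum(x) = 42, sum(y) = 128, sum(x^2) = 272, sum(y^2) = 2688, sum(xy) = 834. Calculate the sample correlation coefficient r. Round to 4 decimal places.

0.7918

S_xy = nΣxy − ΣxΣy = 7·834 − 42·128 = 5838 − 5376 = 462
S_xx = nΣx² − (Σx)² = 7·272 − 42² = 1904 − 1764 = 140
S_yy = nΣy² − (Σy)² = 7·2688 − 128² = 18816 − 16384 = 2432
r = S_xy / √(S_xx·S_yy) = 462 / √(140·2432) = 462 / √340480 = 462 / 583.5066 = 0.7918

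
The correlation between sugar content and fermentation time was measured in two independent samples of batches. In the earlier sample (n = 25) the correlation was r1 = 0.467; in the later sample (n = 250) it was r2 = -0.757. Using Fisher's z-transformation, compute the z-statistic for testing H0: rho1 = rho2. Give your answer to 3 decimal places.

Fisher z-transforms: z1 = atanh(0.467) = 0.506227, z2 = atanh(-0.757) = -0.989151; difference d = 1.495378
Var(d) = 1/22 + 1/247 = 0.0454545 + 0.0040486 = 0.0495031
z = d/√Var(d) = 1.495378 / √0.0495031 = 1.495378 / 0.222493 = 6.721

6.721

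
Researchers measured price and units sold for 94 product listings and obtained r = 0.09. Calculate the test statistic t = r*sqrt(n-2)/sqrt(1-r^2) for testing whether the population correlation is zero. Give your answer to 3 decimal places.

0.867

t = r·√(n−2) / √(1−r²) with r = 0.09, n = 94
  = 0.09·√92 / √(1 − 0.0081)
  = 0.09·9.591663 / 0.995942
  = 0.863250 / 0.995942 = 0.867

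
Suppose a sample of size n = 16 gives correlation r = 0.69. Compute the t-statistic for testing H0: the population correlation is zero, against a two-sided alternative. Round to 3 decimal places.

1 − r² = 1 − 0.4761 = 0.5239;  √(1−r²) = 0.723809
√(n−2) = √14 = 3.741657
t = r·√(n−2)/√(1−r²) = 0.69 · 3.741657 / 0.723809 = 3.567

3.567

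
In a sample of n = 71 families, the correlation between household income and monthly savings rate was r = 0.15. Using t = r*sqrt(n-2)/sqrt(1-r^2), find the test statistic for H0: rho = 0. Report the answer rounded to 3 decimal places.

t = r·√(n−2) / √(1−r²) with r = 0.15, n = 71
  = 0.15·√69 / √(1 − 0.0225)
  = 0.15·8.306624 / 0.988686
  = 1.245994 / 0.988686 = 1.260

1.260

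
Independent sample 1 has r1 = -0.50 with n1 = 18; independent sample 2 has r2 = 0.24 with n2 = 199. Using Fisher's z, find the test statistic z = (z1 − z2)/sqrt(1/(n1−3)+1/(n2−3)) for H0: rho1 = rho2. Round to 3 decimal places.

-2.964

z1 = atanh(-0.50) = -0.549306,  z2 = atanh(0.24) = 0.244774
SE = √(1/(n1−3) + 1/(n2−3)) = √(1/15 + 1/196) = √(0.0666667 + 0.0051020) = √0.0717687 = 0.267897
z = (z1 − z2)/SE = (-0.549306 − 0.244774) / 0.267897 = -0.794080 / 0.267897 = -2.964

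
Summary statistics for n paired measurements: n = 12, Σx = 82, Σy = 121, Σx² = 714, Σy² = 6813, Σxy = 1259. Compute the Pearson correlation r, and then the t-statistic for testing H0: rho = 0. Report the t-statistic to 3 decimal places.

Numerator: nΣxy − (Σx)(Σy) = 12·1259 − (82)(121) = 5186
Denominator: √[(nΣx²−(Σx)²)(nΣy²−(Σy)²)]
  nΣx²−(Σx)² = 12·714 − 6724 = 1844;  nΣy²−(Σy)² = 12·6813 − 14641 = 67115
  √(1844·67115) = √123760060 = 11124.7499
r = 5186 / 11124.7499 = 0.4662
t = r·√(n−2)/√(1−r²) = 0.4662·√10 / √(1−0.217342) = 1.474254 / 0.884680 = 1.666

1.666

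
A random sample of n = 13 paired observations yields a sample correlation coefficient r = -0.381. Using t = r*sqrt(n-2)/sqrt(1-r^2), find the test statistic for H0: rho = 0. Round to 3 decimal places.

-1.367

t = r·√(n−2) / √(1−r²) with r = -0.381, n = 13
  = -0.381·√11 / √(1 − 0.145161)
  = -0.381·3.316625 / 0.924575
  = -1.263634 / 0.924575 = -1.367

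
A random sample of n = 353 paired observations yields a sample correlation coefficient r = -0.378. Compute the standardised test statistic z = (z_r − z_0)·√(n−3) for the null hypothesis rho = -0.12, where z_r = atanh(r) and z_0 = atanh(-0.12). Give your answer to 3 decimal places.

Fisher z: atanh(-0.378) = -0.397724, atanh(-0.12) = -0.120581
z = (z_r − z_0)·√(n−3) = (-0.397724 − (-0.120581))·√350 = -0.277143 · 18.708287 = -5.185

-5.185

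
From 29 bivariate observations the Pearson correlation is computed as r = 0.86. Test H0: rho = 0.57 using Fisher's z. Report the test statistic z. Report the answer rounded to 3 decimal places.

z_r = atanh(0.86) = 1.293345,  z_0 = atanh(0.57) = 0.647523
SE = 1/√(n−3) = 1/√26 = 0.196116
z = (z_r − z_0)/SE = (1.293345 − 0.647523) / 0.196116 = 0.645822 / 0.196116 = 3.293

3.293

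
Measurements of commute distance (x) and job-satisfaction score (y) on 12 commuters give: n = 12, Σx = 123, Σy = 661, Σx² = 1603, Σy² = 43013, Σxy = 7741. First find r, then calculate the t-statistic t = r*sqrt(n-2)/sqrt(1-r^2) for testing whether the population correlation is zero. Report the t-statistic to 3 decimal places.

2.651

Numerator: nΣxy − (Σx)(Σy) = 12·7741 − (123)(661) = 11589
Denominator: √[(nΣx²−(Σx)²)(nΣy²−(Σy)²)]
  nΣx²−(Σx)² = 12·1603 − 15129 = 4107;  nΣy²−(Σy)² = 12·43013 − 436921 = 79235
  √(4107·79235) = √325418145 = 18039.3499
r = 11589 / 18039.3499 = 0.6424
t = r·√(n−2)/√(1−r²) = 0.6424·√10 / √(1−0.412678) = 2.031447 / 0.766369 = 2.651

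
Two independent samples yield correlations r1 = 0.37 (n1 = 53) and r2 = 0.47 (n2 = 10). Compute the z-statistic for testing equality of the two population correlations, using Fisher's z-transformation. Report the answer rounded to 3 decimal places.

-0.301

Fisher z-transforms: z1 = atanh(0.37) = 0.388423, z2 = atanh(0.47) = 0.510070; difference d = -0.121647
Var(d) = 1/50 + 1/7 = 0.0200000 + 0.1428571 = 0.1628571
z = d/√Var(d) = -0.121647 / √0.1628571 = -0.121647 / 0.403556 = -0.301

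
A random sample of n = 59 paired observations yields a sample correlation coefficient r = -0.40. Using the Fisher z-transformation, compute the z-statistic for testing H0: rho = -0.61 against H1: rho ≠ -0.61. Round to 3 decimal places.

Fisher z: atanh(-0.40) = -0.423649, atanh(-0.61) = -0.708921
z = (z_r − z_0)·√(n−3) = (-0.423649 − (-0.708921))·√56 = 0.285272 · 7.483315 = 2.135

2.135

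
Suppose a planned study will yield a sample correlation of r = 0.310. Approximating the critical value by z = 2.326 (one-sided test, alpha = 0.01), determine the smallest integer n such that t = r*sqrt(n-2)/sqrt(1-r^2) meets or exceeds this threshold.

r√(n−2)/√(1−r²) ≥ 2.326  ⇔  n−2 ≥ (2.326)²·(1−r²)/r²
(1−r²)/r² = (1−0.096100)/0.096100 = 9.4058
n ≥ 2 + 5.410276·9.4058 = 2 + 50.8880 = 52.8880
⌈52.8880⌉ = 53

53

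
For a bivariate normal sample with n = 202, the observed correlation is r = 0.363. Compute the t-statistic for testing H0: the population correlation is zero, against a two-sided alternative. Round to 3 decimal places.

5.509

1 − r² = 1 − 0.131769 = 0.868231;  √(1−r²) = 0.931789
√(n−2) = √200 = 14.142136
t = r·√(n−2)/√(1−r²) = 0.363 · 14.142136 / 0.931789 = 5.509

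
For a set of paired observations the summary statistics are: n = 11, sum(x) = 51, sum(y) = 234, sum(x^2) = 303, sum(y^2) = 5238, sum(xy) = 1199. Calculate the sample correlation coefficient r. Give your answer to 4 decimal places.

0.8671

Numerator: nΣxy − (Σx)(Σy) = 11·1199 − (51)(234) = 1255
Denominator: √[(nΣx²−(Σx)²)(nΣy²−(Σy)²)]
  nΣx²−(Σx)² = 11·303 − 2601 = 732;  nΣy²−(Σy)² = 11·5238 − 54756 = 2862
  √(732·2862) = √2094984 = 1447.4060
r = 1255 / 1447.4060 = 0.8671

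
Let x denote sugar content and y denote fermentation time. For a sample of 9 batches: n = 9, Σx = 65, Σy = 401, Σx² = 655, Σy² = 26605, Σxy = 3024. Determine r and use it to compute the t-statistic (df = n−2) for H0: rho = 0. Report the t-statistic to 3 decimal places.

0.267

Numerator: nΣxy − (Σx)(Σy) = 9·3024 − (65)(401) = 1151
Denominator: √[(nΣx²−(Σx)²)(nΣy²−(Σy)²)]
  nΣx²−(Σx)² = 9·655 − 4225 = 1670;  nΣy²−(Σy)² = 9·26605 − 160801 = 78644
  √(1670·78644) = √131335480 = 11460.1693
r = 1151 / 11460.1693 = 0.1004
t = r·√(n−2)/√(1−r²) = 0.1004·√7 / √(1−0.010080) = 0.265633 / 0.994947 = 0.267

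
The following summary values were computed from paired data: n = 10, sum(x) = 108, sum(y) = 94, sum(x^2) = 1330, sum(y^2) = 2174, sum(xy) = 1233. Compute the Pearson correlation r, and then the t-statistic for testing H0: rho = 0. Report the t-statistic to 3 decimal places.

Numerator: nΣxy − (Σx)(Σy) = 10·1233 − (108)(94) = 2178
Denominator: √[(nΣx²−(Σx)²)(nΣy²−(Σy)²)]
  nΣx²−(Σx)² = 10·1330 − 11664 = 1636;  nΣy²−(Σy)² = 10·2174 − 8836 = 12904
  √(1636·12904) = √21110944 = 4594.6647
r = 2178 / 4594.6647 = 0.4740
t = r·√(n−2)/√(1−r²) = 0.4740·√8 / √(1−0.224676) = 1.340674 / 0.880525 = 1.523

1.523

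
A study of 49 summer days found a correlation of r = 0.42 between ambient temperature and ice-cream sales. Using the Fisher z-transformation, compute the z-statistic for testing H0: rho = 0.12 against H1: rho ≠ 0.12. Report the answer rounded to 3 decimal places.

Fisher z: atanh(0.42) = 0.447692, atanh(0.12) = 0.120581
z = (z_r − z_0)·√(n−3) = (0.447692 − 0.120581)·√46 = 0.327111 · 6.782330 = 2.219

2.219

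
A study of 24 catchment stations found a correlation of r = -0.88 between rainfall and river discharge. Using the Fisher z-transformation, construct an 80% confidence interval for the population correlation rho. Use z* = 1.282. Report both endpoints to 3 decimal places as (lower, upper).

z_r = atanh(-0.88) = -1.375768;  SE = 1/√(n−3) = 1/√21 = 0.218218
z-limits: -1.375768 ± 1.282·0.218218 = -1.375768 ± 0.279755 = [-1.655523, -1.096013]
ρ-limits: (tanh -1.655523, tanh -1.096013) = (-0.930, -0.799)

(-0.930, -0.799)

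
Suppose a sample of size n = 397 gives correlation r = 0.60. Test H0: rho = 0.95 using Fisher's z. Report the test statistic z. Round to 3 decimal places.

z_r = atanh(0.60) = 0.693147,  z_0 = atanh(0.95) = 1.831781
SE = 1/√(n−3) = 1/√394 = 0.050379
z = (z_r − z_0)/SE = (0.693147 − 1.831781) / 0.050379 = -1.138634 / 0.050379 = -22.601

-22.601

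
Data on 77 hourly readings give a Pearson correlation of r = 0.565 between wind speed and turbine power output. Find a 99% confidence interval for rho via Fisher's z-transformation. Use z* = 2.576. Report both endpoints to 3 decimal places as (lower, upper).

(0.328, 0.735)

Fisher z: z_r = atanh(r) = ½·ln((1+0.565)/(1−0.565)) = 0.640148
SE(z) = 1/√(n−3) = 1/√74 = 0.116248
99% ⇒ z* = 2.576; margin = 2.576·0.116248 = 0.299455
CI on z-scale: (0.340693, 0.939603)
Back-transform: tanh(0.340693) = 0.328096, tanh(0.939603) = 0.735040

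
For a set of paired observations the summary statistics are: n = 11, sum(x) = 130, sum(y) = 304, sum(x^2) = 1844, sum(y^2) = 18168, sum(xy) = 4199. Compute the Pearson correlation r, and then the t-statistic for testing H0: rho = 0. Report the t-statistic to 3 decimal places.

1.120

S_xy = nΣxy − ΣxΣy = 11·4199 − 130·304 = 46189 − 39520 = 6669
S_xx = nΣx² − (Σx)² = 11·1844 − 130² = 20284 − 16900 = 3384
S_yy = nΣy² − (Σy)² = 11·18168 − 304² = 199848 − 92416 = 107432
r = S_xy / √(S_xx·S_yy) = 6669 / √(3384·107432) = 6669 / √363549888 = 6669 / 19066.9842 = 0.3498
t = r·√(n−2)/√(1−r²) = 0.3498·√9 / √(1−0.122360) = 1.049400 / 0.936824 = 1.120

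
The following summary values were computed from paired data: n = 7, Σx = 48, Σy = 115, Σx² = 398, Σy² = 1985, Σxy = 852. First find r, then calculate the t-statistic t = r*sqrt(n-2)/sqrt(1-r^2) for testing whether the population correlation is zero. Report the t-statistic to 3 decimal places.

Numerator: nΣxy − (Σx)(Σy) = 7·852 − (48)(115) = 444
Denominator: √[(nΣx²−(Σx)²)(nΣy²−(Σy)²)]
  nΣx²−(Σx)² = 7·398 − 2304 = 482;  nΣy²−(Σy)² = 7·1985 − 13225 = 670
  √(482·670) = √322940 = 568.2781
r = 444 / 568.2781 = 0.7813
t = r·√(n−2)/√(1−r²) = 0.7813·√5 / √(1−0.610430) = 1.747040 / 0.624155 = 2.799

2.799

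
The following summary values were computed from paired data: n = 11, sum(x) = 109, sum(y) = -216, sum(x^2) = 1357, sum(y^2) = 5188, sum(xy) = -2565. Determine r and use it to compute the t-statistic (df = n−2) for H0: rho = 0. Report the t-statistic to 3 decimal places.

S_xy = nΣxy − ΣxΣy = 11·(-2565) − 109·(-216) = -28215 − (-23544) = -4671
S_xx = nΣx² − (Σx)² = 11·1357 − 109² = 14927 − 11881 = 3046
S_yy = nΣy² − (Σy)² = 11·5188 − (-216)² = 57068 − 46656 = 10412
r = S_xy / √(S_xx·S_yy) = -4671 / √(3046·10412) = -4671 / √31714952 = -4671 / 5631.6030 = -0.8294
t = r·√(n−2)/√(1−r²) = -0.8294·√9 / √(1−0.687904) = -2.488200 / 0.558656 = -4.454

-4.454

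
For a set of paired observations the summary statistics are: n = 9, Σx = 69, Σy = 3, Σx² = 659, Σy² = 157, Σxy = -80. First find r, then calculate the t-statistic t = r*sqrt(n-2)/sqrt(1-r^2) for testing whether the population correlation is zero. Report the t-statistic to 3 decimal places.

-2.771

S_xy = nΣxy − ΣxΣy = 9·(-80) − 69·3 = -720 − 207 = -927
S_xx = nΣx² − (Σx)² = 9·659 − 69² = 5931 − 4761 = 1170
S_yy = nΣy² − (Σy)² = 9·157 − 3² = 1413 − 9 = 1404
r = S_xy / √(S_xx·S_yy) = -927 / √(1170·1404) = -927 / √1642680 = -927 / 1281.6708 = -0.7233
t = r·√(n−2)/√(1−r²) = -0.7233·√7 / √(1−0.523163) = -1.913672 / 0.690534 = -2.771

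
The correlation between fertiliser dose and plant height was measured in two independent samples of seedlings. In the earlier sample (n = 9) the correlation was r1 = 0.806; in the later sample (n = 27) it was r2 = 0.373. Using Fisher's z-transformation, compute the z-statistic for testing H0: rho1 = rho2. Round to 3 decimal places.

z1 = atanh(0.806) = 1.115506,  z2 = atanh(0.373) = 0.391903
SE = √(1/(n1−3) + 1/(n2−3)) = √(1/6 + 1/24) = √(0.1666667 + 0.0416667) = √0.2083334 = 0.456436
z = (z1 − z2)/SE = (1.115506 − 0.391903) / 0.456436 = 0.723603 / 0.456436 = 1.585

1.585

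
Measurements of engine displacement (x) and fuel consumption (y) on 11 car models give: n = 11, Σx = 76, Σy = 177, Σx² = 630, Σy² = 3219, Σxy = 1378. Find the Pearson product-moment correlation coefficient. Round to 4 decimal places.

Numerator: nΣxy − (Σx)(Σy) = 11·1378 − (76)(177) = 1706
Denominator: √[(nΣx²−(Σx)²)(nΣy²−(Σy)²)]
  nΣx²−(Σx)² = 11·630 − 5776 = 1154;  nΣy²−(Σy)² = 11·3219 − 31329 = 4080
  √(1154·4080) = √4708320 = 2169.8664
r = 1706 / 2169.8664 = 0.7862

0.7862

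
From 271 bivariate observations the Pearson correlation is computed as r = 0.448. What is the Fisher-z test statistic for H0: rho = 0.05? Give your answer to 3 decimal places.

Fisher z: atanh(0.448) = 0.482195, atanh(0.05) = 0.050042
z = (z_r − z_0)·√(n−3) = (0.482195 − 0.050042)·√268 = 0.432153 · 16.370706 = 7.075

7.075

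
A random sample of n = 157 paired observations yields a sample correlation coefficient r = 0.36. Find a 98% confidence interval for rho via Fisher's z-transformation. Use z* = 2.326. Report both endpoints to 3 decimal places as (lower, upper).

z_r = atanh(0.36) = 0.376886;  SE = 1/√(n−3) = 1/√154 = 0.080582
z-limits: 0.376886 ± 2.326·0.080582 = 0.376886 ± 0.187434 = [0.189452, 0.564320]
ρ-limits: (tanh 0.189452, tanh 0.564320) = (0.187, 0.511)

(0.187, 0.511)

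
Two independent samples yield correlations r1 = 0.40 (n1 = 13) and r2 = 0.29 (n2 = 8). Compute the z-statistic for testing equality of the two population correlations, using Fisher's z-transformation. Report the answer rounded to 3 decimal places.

z1 = atanh(0.40) = 0.423649,  z2 = atanh(0.29) = 0.298566
SE = √(1/(n1−3) + 1/(n2−3)) = √(1/10 + 1/5) = √(0.1000000 + 0.2000000) = √0.3000000 = 0.547723
z = (z1 − z2)/SE = (0.423649 − 0.298566) / 0.547723 = 0.125083 / 0.547723 = 0.228

0.228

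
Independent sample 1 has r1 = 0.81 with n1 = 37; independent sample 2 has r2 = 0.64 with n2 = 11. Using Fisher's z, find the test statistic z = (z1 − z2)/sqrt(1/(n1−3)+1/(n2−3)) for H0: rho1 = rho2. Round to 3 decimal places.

0.939

Fisher z-transforms: z1 = atanh(0.81) = 1.127029, z2 = atanh(0.64) = 0.758174; difference d = 0.368855
Var(d) = 1/34 + 1/8 = 0.0294118 + 0.1250000 = 0.1544118
z = d/√Var(d) = 0.368855 / √0.1544118 = 0.368855 / 0.392953 = 0.939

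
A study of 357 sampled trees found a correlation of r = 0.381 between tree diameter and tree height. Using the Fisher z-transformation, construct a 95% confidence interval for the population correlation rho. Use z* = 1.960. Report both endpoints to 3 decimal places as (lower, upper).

Fisher z: z_r = atanh(r) = ½·ln((1+0.381)/(1−0.381)) = 0.401229
SE(z) = 1/√(n−3) = 1/√354 = 0.053149
95% ⇒ z* = 1.960; margin = 1.960·0.053149 = 0.104172
CI on z-scale: (0.297057, 0.505401)
Back-transform: tanh(0.297057) = 0.288617, tanh(0.505401) = 0.466354

(0.289, 0.466)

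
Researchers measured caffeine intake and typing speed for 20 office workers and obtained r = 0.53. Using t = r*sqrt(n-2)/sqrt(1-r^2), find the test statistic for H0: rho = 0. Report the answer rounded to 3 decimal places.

2.652

1 − r² = 1 − 0.2809 = 0.7191;  √(1−r²) = 0.847998
√(n−2) = √18 = 4.242641
t = r·√(n−2)/√(1−r²) = 0.53 · 4.242641 / 0.847998 = 2.652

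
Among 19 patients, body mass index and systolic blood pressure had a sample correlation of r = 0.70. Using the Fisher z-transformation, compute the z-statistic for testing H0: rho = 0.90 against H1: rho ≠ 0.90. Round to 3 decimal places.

-2.420

Fisher z: atanh(0.70) = 0.867301, atanh(0.90) = 1.472219
z = (z_r − z_0)·√(n−3) = (0.867301 − 1.472219)·√16 = -0.604918 · 4.000000 = -2.420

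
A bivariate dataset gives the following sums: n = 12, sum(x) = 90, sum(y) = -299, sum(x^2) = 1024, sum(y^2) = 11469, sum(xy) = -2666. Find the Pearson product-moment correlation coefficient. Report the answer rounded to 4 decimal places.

S_xy = nΣxy − ΣxΣy = 12·(-2666) − 90·(-299) = -31992 − (-26910) = -5082
S_xx = nΣx² − (Σx)² = 12·1024 − 90² = 12288 − 8100 = 4188
S_yy = nΣy² − (Σy)² = 12·11469 − (-299)² = 137628 − 89401 = 48227
r = S_xy / √(S_xx·S_yy) = -5082 / √(4188·48227) = -5082 / √201974676 = -5082 / 14211.7795 = -0.3576

-0.3576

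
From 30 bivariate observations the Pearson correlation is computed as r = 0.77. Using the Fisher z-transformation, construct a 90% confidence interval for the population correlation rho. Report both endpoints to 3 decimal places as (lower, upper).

z_r = atanh(0.77) = 1.020328;  SE = 1/√(n−3) = 1/√27 = 0.192450
z-limits: 1.020328 ± 1.645·0.192450 = 1.020328 ± 0.316580 = [0.703748, 1.336908]
ρ-limits: (tanh 0.703748, tanh 1.336908) = (0.607, 0.871)

(0.607, 0.871)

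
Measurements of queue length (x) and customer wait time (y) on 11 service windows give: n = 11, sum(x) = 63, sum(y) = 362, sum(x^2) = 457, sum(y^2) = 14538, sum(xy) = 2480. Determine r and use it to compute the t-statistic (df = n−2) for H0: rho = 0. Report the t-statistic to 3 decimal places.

S_xy = nΣxy − ΣxΣy = 11·2480 − 63·362 = 27280 − 22806 = 4474
S_xx = nΣx² − (Σx)² = 11·457 − 63² = 5027 − 3969 = 1058
S_yy = nΣy² − (Σy)² = 11·14538 − 362² = 159918 − 131044 = 28874
r = S_xy / √(S_xx·S_yy) = 4474 / √(1058·28874) = 4474 / √30548692 = 4474 / 5527.0871 = 0.8095
t = r·√(n−2)/√(1−r²) = 0.8095·√9 / √(1−0.655290) = 2.428500 / 0.587120 = 4.136

4.136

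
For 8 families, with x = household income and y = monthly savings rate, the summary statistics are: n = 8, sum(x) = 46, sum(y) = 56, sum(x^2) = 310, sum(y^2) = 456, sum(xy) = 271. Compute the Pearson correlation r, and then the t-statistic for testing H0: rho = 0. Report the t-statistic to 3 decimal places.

-7.084

Numerator: nΣxy − (Σx)(Σy) = 8·271 − (46)(56) = -408
Denominator: √[(nΣx²−(Σx)²)(nΣy²−(Σy)²)]
  nΣx²−(Σx)² = 8·310 − 2116 = 364;  nΣy²−(Σy)² = 8·456 − 3136 = 512
  √(364·512) = √186368 = 431.7036
r = -408 / 431.7036 = -0.9451
t = r·√(n−2)/√(1−r²) = -0.9451·√6 / √(1−0.893214) = -2.315013 / 0.326781 = -7.084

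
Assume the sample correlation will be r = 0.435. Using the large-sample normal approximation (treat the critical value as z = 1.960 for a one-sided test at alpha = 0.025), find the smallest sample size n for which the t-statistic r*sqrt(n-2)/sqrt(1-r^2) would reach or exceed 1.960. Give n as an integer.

19

r√(n−2)/√(1−r²) ≥ 1.960  ⇔  n−2 ≥ (1.960)²·(1−r²)/r²
(1−r²)/r² = (1−0.189225)/0.189225 = 4.2847
n ≥ 2 + 3.8416·4.2847 = 2 + 16.4601 = 18.4601
⌈18.4601⌉ = 19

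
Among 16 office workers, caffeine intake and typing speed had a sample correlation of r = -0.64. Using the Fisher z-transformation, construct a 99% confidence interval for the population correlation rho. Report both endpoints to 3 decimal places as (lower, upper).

(-0.900, -0.044)

Fisher z: z_r = atanh(r) = ½·ln((1+(-0.64))/(1−(-0.64))) = -0.758174
SE(z) = 1/√(n−3) = 1/√13 = 0.277350
99% ⇒ z* = 2.576; margin = 2.576·0.277350 = 0.714454
CI on z-scale: (-1.472628, -0.043720)
Back-transform: tanh(-1.472628) = -0.900078, tanh(-0.043720) = -0.043692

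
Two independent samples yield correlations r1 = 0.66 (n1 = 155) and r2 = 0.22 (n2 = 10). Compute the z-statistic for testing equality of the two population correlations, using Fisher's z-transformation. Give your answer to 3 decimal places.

Fisher z-transforms: z1 = atanh(0.66) = 0.792814, z2 = atanh(0.22) = 0.223656; difference d = 0.569158
Var(d) = 1/152 + 1/7 = 0.0065789 + 0.1428571 = 0.1494360
z = d/√Var(d) = 0.569158 / √0.1494360 = 0.569158 / 0.386570 = 1.472

1.472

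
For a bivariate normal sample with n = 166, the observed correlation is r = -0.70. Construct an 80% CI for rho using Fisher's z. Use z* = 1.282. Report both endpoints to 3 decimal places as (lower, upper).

(-0.748, -0.645)

z_r = atanh(-0.70) = -0.867301;  SE = 1/√(n−3) = 1/√163 = 0.078326
z-limits: -0.867301 ± 1.282·0.078326 = -0.867301 ± 0.100414 = [-0.967715, -0.766887]
ρ-limits: (tanh -0.967715, tanh -0.766887) = (-0.748, -0.645)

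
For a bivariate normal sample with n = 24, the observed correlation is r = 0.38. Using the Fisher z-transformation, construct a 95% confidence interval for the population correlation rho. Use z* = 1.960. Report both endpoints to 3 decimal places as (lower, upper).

(-0.028, 0.679)

z_r = atanh(0.38) = 0.400060;  SE = 1/√(n−3) = 1/√21 = 0.218218
z-limits: 0.400060 ± 1.960·0.218218 = 0.400060 ± 0.427707 = [-0.027647, 0.827767]
ρ-limits: (tanh -0.027647, tanh 0.827767) = (-0.028, 0.679)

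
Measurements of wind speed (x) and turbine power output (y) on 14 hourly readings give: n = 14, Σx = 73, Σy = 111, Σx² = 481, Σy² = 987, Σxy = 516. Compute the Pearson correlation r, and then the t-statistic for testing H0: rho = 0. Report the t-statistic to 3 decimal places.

Numerator: nΣxy − (Σx)(Σy) = 14·516 − (73)(111) = -879
Denominator: √[(nΣx²−(Σx)²)(nΣy²−(Σy)²)]
  nΣx²−(Σx)² = 14·481 − 5329 = 1405;  nΣy²−(Σy)² = 14·987 − 12321 = 1497
  √(1405·1497) = √2103285 = 1450.2707
r = -879 / 1450.2707 = -0.6061
t = r·√(n−2)/√(1−r²) = -0.6061·√12 / √(1−0.367357) = -2.099592 / 0.795389 = -2.640

-2.640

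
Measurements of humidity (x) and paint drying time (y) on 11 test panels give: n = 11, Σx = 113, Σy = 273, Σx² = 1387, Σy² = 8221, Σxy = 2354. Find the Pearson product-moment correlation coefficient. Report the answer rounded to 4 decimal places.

Numerator: nΣxy − (Σx)(Σy) = 11·2354 − (113)(273) = -4955
Denominator: √[(nΣx²−(Σx)²)(nΣy²−(Σy)²)]
  nΣx²−(Σx)² = 11·1387 − 12769 = 2488;  nΣy²−(Σy)² = 11·8221 − 74529 = 15902
  √(2488·15902) = √39564176 = 6290.0060
r = -4955 / 6290.0060 = -0.7878

-0.7878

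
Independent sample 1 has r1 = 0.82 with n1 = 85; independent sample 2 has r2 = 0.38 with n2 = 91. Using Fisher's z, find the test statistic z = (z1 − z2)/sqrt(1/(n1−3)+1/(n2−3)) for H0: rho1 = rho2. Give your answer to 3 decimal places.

4.930

Fisher z-transforms: z1 = atanh(0.82) = 1.156817, z2 = atanh(0.38) = 0.400060; difference d = 0.756757
Var(d) = 1/82 + 1/88 = 0.0121951 + 0.0113636 = 0.0235587
z = d/√Var(d) = 0.756757 / √0.0235587 = 0.756757 / 0.153488 = 4.930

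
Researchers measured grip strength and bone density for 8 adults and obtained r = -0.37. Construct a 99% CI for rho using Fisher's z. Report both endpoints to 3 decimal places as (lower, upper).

Fisher z: z_r = atanh(r) = ½·ln((1+(-0.37))/(1−(-0.37))) = -0.388423
SE(z) = 1/√(n−3) = 1/√5 = 0.447214
99% ⇒ z* = 2.576; margin = 2.576·0.447214 = 1.152023
CI on z-scale: (-1.540446, 0.763600)
Back-transform: tanh(-1.540446) = -0.912195, tanh(0.763600) = 0.643193

(-0.912, 0.643)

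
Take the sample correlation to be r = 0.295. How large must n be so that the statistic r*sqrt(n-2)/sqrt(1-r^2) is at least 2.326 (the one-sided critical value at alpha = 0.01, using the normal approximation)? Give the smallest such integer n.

59

Need r·√(n−2)/√(1−r²) ≥ 2.326
√(n−2) ≥ 2.326·√(1−0.087025) / 0.295 = 2.326·0.955497 / 0.295 = 7.5339
n−2 ≥ 56.7596  ⇒  n ≥ 58.7596
Smallest integer n = 59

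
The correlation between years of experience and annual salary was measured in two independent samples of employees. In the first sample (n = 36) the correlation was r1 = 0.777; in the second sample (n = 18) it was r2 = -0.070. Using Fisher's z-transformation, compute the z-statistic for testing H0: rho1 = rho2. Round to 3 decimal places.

z1 = atanh(0.777) = 1.037755,  z2 = atanh(-0.070) = -0.070115
SE = √(1/(n1−3) + 1/(n2−3)) = √(1/33 + 1/15) = √(0.0303030 + 0.0666667) = √0.0969697 = 0.311400
z = (z1 − z2)/SE = (1.037755 − (-0.070115)) / 0.311400 = 1.107870 / 0.311400 = 3.558

3.558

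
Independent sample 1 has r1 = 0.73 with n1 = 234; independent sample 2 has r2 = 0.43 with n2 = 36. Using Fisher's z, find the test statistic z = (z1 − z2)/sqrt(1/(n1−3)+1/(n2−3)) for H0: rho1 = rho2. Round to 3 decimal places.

2.519

z1 = atanh(0.73) = 0.928727,  z2 = atanh(0.43) = 0.459897
SE = √(1/(n1−3) + 1/(n2−3)) = √(1/231 + 1/33) = √(0.0043290 + 0.0303030) = √0.0346320 = 0.186097
z = (z1 − z2)/SE = (0.928727 − 0.459897) / 0.186097 = 0.468830 / 0.186097 = 2.519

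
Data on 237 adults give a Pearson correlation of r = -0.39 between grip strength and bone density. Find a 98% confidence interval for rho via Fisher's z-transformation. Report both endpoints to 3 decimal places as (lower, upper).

z_r = atanh(-0.39) = -0.411800;  SE = 1/√(n−3) = 1/√234 = 0.065372
z-limits: -0.411800 ± 2.326·0.065372 = -0.411800 ± 0.152055 = [-0.563855, -0.259745]
ρ-limits: (tanh -0.563855, tanh -0.259745) = (-0.511, -0.254)

(-0.511, -0.254)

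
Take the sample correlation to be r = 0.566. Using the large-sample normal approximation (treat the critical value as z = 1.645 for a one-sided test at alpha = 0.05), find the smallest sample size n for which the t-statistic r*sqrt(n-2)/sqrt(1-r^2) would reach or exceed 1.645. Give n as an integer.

8

r√(n−2)/√(1−r²) ≥ 1.645  ⇔  n−2 ≥ (1.645)²·(1−r²)/r²
(1−r²)/r² = (1−0.320356)/0.320356 = 2.1215
n ≥ 2 + 2.706025·2.1215 = 2 + 5.7408 = 7.7408
⌈7.7408⌉ = 8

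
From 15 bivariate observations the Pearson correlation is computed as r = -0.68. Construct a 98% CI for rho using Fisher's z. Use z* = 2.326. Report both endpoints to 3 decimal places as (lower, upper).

z_r = atanh(-0.68) = -0.829114;  SE = 1/√(n−3) = 1/√12 = 0.288675
z-limits: -0.829114 ± 2.326·0.288675 = -0.829114 ± 0.671458 = [-1.500572, -0.157656]
ρ-limits: (tanh -1.500572, tanh -0.157656) = (-0.905, -0.156)

(-0.905, -0.156)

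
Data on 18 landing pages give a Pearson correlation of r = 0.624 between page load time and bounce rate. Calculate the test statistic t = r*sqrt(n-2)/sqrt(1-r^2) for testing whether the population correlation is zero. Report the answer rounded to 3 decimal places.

1 − r² = 1 − 0.389376 = 0.610624;  √(1−r²) = 0.781424
√(n−2) = √16 = 4.000000
t = r·√(n−2)/√(1−r²) = 0.624 · 4.000000 / 0.781424 = 3.194

3.194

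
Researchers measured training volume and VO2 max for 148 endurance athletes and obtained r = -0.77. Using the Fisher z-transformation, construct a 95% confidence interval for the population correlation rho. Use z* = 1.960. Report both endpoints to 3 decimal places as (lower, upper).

(-0.828, -0.695)

z_r = atanh(-0.77) = -1.020328;  SE = 1/√(n−3) = 1/√145 = 0.083045
z-limits: -1.020328 ± 1.960·0.083045 = -1.020328 ± 0.162768 = [-1.183096, -0.857560]
ρ-limits: (tanh -1.183096, tanh -0.857560) = (-0.828, -0.695)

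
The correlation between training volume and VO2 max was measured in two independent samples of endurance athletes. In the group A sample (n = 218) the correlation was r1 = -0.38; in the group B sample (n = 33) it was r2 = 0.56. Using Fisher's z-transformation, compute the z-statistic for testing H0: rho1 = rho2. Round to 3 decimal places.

-5.300

z1 = atanh(-0.38) = -0.400060,  z2 = atanh(0.56) = 0.632833
SE = √(1/(n1−3) + 1/(n2−3)) = √(1/215 + 1/30) = √(0.0046512 + 0.0333333) = √0.0379845 = 0.194896
z = (z1 − z2)/SE = (-0.400060 − 0.632833) / 0.194896 = -1.032893 / 0.194896 = -5.300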